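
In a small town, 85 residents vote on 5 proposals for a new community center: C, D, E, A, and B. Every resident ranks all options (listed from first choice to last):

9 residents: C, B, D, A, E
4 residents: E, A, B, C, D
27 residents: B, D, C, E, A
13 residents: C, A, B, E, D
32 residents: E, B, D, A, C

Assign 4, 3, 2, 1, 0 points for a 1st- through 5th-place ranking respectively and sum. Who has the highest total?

C: 9·4 + 4·1 + 27·2 + 13·4 + 32·0 = 146
D: 9·2 + 4·0 + 27·3 + 13·0 + 32·2 = 163
E: 9·0 + 4·4 + 27·1 + 13·1 + 32·4 = 184
A: 9·1 + 4·3 + 27·0 + 13·3 + 32·1 = 92
B: 9·3 + 4·2 + 27·4 + 13·2 + 32·3 = 265
B has the highest Borda score (265).

B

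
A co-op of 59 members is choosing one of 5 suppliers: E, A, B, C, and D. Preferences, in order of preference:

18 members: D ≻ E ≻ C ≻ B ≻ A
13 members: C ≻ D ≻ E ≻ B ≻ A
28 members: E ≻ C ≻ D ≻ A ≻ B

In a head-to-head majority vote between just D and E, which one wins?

Voters preferring D to E: 31; preferring E to D: 28.
D wins the head-to-head.

D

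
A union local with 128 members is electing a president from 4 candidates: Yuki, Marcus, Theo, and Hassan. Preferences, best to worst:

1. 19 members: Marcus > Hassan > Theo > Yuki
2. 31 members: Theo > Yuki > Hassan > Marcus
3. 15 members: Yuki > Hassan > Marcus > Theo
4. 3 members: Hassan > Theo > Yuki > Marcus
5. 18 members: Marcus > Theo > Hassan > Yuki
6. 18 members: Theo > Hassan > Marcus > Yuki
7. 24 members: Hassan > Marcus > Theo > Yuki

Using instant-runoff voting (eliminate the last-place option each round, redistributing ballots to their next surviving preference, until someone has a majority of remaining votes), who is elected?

Round 1: Yuki 15, Marcus 37, Theo 49, Hassan 27. Eliminate Yuki.
Round 2: Marcus 37, Theo 49, Hassan 42. Eliminate Marcus.
Round 3: Theo 67, Hassan 61. Theo has a majority.

Theo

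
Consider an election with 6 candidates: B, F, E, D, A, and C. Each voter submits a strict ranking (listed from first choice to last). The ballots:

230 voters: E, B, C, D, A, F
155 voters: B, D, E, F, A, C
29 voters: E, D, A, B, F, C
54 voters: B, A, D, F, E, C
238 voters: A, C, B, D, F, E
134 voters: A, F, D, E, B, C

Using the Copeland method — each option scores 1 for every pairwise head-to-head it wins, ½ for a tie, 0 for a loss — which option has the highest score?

B

B: beats F, E, D, A, and C → score 5.
F: beats E; loses to B, D, A, and C → score 1.
E: beats C; loses to B, F, D, and A → score 1.
D: beats F and E; loses to B, A, and C → score 2.
A: beats F, E, D, and C; loses to B → score 4.
C: beats F and D; loses to B, E, and A → score 2.
B has the best pairwise record.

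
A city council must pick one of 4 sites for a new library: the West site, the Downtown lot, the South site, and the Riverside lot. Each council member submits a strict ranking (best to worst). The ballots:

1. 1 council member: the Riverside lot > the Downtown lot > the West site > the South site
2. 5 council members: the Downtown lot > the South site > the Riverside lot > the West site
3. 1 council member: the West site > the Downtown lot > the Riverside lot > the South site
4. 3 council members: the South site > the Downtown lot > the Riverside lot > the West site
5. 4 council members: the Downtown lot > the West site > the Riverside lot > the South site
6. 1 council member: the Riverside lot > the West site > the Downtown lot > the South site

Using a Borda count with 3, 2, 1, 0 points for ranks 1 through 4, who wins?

the Downtown lot

the West site: 1·1 + 5·0 + 1·3 + 3·0 + 4·2 + 1·2 = 14
the Downtown lot: 1·2 + 5·3 + 1·2 + 3·2 + 4·3 + 1·1 = 38
the South site: 1·0 + 5·2 + 1·0 + 3·3 + 4·0 + 1·0 = 19
the Riverside lot: 1·3 + 5·1 + 1·1 + 3·1 + 4·1 + 1·3 = 19
the Downtown lot has the highest Borda score (38).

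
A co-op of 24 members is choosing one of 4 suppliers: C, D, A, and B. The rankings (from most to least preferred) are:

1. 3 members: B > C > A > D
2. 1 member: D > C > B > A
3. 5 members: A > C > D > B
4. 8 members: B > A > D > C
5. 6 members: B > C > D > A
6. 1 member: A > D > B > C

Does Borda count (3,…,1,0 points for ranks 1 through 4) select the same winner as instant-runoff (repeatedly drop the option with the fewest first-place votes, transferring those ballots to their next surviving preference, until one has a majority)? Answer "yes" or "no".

yes

Borda — scores: C 30, D 24, A 37, B 53. Winner: B.
Instant-runoff — R1 C 0, D 1, A 6, B 17 (B winner). Winner: B.
The two methods agree.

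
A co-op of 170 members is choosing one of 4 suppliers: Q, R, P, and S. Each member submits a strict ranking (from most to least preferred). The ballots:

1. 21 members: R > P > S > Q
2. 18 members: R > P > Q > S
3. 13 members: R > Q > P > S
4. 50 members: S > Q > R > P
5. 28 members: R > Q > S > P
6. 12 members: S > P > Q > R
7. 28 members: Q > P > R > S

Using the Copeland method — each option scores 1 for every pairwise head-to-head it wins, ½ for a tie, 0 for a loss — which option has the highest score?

Q: beats R, P, and S → score 3.
R: beats P and S; loses to Q → score 2.
P: loses to Q, R, and S → score 0.
S: beats P; loses to Q and R → score 1.
Q has the best pairwise record.

Q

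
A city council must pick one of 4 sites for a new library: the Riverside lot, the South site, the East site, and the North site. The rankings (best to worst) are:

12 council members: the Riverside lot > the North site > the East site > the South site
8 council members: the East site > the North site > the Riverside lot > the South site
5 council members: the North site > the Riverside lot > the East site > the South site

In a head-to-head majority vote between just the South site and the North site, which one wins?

Voters preferring the South site to the North site: 0; preferring the North site to the South site: 25.
the North site wins the head-to-head.

the North site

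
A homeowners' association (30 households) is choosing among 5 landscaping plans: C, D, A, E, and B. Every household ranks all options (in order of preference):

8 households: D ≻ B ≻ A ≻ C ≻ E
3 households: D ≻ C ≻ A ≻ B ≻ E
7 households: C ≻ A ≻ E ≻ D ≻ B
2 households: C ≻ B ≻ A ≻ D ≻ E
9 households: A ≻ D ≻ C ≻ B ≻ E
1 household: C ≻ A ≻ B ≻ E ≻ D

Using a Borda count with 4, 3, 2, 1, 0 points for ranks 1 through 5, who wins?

A

C: 8·1 + 3·3 + 7·4 + 2·4 + 9·2 + 1·4 = 75
D: 8·4 + 3·4 + 7·1 + 2·1 + 9·3 + 1·0 = 80
A: 8·2 + 3·2 + 7·3 + 2·2 + 9·4 + 1·3 = 86
E: 8·0 + 3·0 + 7·2 + 2·0 + 9·0 + 1·1 = 15
B: 8·3 + 3·1 + 7·0 + 2·3 + 9·1 + 1·2 = 44
A has the highest Borda score (86).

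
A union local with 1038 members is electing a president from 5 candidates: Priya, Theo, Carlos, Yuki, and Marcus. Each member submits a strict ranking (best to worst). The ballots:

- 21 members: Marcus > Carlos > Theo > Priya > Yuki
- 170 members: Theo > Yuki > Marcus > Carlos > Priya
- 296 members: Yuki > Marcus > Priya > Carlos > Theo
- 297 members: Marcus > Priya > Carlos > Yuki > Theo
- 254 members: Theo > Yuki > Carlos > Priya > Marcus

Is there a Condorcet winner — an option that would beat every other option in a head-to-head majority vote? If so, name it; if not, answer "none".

Yuki vs Priya: 720–318 for Yuki.
Yuki vs Theo: 593–445 for Yuki.
Yuki vs Carlos: 720–318 for Yuki.
Yuki vs Marcus: 720–318 for Yuki.
Yuki beats every other option head-to-head.

Yuki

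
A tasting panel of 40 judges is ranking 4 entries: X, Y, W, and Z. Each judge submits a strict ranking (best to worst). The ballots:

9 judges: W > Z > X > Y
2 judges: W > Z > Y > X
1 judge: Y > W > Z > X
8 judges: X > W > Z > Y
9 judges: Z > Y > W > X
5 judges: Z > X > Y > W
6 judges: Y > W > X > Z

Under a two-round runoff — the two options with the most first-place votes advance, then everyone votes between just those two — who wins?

W

Round 1 first-place votes: X 8, Y 7, W 11, Z 14.
Z and W advance.
Runoff: Z is preferred to W by 14 voters; W by 26.
W wins the runoff.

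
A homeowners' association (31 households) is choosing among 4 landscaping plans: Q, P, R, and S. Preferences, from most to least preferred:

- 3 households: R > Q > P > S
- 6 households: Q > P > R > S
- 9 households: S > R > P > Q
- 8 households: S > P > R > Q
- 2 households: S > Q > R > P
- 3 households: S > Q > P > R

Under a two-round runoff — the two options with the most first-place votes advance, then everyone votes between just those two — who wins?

Round 1 first-place votes: Q 6, P 0, R 3, S 22.
S and Q advance.
Runoff: S is preferred to Q by 22 voters; Q by 9.
S wins the runoff.

S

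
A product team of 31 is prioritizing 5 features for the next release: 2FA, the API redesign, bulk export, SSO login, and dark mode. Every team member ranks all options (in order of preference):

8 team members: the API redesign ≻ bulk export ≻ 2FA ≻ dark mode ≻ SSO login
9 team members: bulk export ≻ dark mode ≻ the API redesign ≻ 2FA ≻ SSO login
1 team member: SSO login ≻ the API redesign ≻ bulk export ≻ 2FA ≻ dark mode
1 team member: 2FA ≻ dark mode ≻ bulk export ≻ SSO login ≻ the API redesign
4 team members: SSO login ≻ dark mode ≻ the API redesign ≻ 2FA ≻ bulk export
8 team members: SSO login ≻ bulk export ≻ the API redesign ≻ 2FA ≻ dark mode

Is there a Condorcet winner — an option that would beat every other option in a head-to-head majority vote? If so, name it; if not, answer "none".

bulk export

bulk export vs 2FA: 26–5 for bulk export.
bulk export vs the API redesign: 18–13 for bulk export.
bulk export vs SSO login: 18–13 for bulk export.
bulk export vs dark mode: 26–5 for bulk export.
bulk export beats every other option head-to-head.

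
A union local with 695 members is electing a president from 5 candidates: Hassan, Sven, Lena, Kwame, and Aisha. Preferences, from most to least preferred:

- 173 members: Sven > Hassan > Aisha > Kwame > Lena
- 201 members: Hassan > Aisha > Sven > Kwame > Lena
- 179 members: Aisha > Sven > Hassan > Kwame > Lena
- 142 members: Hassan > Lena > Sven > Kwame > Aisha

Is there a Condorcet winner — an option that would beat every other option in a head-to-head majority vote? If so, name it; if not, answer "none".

Checking pairwise contests:
Sven beats Hassan 352–343.
Aisha beats Sven 380–315.
Hassan beats Lena 695–0.
Hassan beats Kwame 695–0.
Hassan beats Aisha 516–179.
Every option loses at least one head-to-head, so there is no Condorcet winner.

none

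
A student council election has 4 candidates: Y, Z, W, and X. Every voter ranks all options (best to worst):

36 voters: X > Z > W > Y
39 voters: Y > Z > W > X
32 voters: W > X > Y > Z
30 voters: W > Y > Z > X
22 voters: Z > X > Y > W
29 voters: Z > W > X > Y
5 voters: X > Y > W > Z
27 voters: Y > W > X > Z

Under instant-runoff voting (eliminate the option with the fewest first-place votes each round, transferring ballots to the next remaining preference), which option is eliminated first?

X

Round 1: Y 66, Z 51, W 62, X 41. Eliminate X.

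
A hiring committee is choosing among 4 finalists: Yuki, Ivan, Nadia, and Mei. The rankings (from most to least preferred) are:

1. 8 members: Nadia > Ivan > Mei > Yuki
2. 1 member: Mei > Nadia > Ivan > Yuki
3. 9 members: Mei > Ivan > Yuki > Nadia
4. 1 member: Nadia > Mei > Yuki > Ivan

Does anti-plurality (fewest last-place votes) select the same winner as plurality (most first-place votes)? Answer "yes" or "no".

yes

Anti-plurality — last-place votes: Yuki 9, Ivan 1, Nadia 9, Mei 0. Winner: Mei.
Plurality — first-place votes: Yuki 0, Ivan 0, Nadia 9, Mei 10. Winner: Mei.
The two methods agree.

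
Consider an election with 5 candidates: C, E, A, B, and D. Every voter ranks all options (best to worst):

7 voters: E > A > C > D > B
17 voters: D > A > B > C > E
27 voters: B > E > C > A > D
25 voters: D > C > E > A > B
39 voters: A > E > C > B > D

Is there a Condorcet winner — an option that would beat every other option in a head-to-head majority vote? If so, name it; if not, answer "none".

E vs C: 73–42 for E.
E vs A: 59–56 for E.
E vs B: 71–44 for E.
E vs D: 73–42 for E.
E beats every other option head-to-head.

E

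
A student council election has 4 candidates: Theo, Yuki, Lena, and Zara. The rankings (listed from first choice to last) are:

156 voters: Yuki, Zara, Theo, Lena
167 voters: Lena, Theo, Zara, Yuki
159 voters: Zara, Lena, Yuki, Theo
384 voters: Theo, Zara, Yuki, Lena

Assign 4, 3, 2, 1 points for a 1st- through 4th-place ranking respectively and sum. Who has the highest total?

Zara

Theo: 156·2 + 167·3 + 159·1 + 384·4 = 2508
Yuki: 156·4 + 167·1 + 159·2 + 384·2 = 1877
Lena: 156·1 + 167·4 + 159·3 + 384·1 = 1685
Zara: 156·3 + 167·2 + 159·4 + 384·3 = 2590
Zara has the highest Borda score (2590).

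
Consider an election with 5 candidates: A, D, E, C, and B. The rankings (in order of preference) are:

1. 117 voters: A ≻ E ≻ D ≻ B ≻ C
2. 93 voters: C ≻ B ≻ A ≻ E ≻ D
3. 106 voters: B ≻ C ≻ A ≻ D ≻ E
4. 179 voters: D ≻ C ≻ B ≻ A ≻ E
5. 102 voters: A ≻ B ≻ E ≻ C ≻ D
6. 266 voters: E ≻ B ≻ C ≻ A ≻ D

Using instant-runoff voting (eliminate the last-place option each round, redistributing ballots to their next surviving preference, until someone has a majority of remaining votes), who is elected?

Round 1: A 219, D 179, E 266, C 93, B 106. Eliminate C.
Round 2: A 219, D 179, E 266, B 199. Eliminate D.
Round 3: A 219, E 266, B 378. Eliminate A.
Round 4: E 383, B 480. B has a majority.

B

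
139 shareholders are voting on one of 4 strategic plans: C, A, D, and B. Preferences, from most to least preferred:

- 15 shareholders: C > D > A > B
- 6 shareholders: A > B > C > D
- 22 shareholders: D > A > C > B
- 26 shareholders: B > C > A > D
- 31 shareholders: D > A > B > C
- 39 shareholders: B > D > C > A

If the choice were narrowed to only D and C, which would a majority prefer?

Voters preferring D to C: 92; preferring C to D: 47.
D wins the head-to-head.

D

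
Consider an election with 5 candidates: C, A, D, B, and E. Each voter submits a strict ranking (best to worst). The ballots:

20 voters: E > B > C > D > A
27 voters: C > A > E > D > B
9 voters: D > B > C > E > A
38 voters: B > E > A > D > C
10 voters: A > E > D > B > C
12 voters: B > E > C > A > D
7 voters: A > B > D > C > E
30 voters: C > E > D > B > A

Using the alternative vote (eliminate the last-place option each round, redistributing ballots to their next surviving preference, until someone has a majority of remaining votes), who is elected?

Round 1: C 57, A 17, D 9, B 50, E 20. Eliminate D.
Round 2: C 57, A 17, B 59, E 20. Eliminate A.
Round 3: C 57, B 66, E 30. Eliminate E.
Round 4: C 57, B 96. B has a majority.

B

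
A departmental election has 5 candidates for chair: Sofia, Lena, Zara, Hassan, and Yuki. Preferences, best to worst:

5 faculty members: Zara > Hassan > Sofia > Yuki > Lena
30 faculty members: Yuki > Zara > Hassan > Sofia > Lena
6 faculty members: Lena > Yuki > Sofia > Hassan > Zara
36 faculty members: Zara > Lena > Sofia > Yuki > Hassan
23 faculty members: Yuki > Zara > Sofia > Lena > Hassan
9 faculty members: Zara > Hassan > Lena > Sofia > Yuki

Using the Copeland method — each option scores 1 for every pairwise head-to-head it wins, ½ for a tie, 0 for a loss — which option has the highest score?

Sofia: beats Lena and Hassan; loses to Zara and Yuki → score 2.
Lena: beats Hassan; loses to Sofia, Zara, and Yuki → score 1.
Zara: beats Sofia, Lena, and Hassan; loses to Yuki → score 3.
Hassan: loses to Sofia, Lena, Zara, and Yuki → score 0.
Yuki: beats Sofia, Lena, Zara, and Hassan → score 4.
Yuki has the best pairwise record.

Yuki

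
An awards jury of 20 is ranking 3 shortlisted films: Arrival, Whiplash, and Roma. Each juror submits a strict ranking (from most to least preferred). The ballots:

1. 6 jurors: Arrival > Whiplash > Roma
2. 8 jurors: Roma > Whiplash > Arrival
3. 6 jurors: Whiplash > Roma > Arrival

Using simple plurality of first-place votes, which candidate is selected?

First-place votes: Arrival 6, Whiplash 6, Roma 8.
Roma has the most first-place votes.

Roma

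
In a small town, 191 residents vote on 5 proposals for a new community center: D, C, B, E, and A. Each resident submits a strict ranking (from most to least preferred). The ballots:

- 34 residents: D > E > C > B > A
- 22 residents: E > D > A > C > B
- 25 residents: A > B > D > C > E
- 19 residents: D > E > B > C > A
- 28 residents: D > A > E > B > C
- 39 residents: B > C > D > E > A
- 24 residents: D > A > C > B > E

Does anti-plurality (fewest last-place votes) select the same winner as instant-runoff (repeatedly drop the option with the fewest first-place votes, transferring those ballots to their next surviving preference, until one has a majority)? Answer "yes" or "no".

Anti-plurality — last-place votes: D 0, C 28, B 22, E 49, A 92. Winner: D.
Instant-runoff — R1 D 105, C 0, B 39, E 22, A 25 (D winner). Winner: D.
The two methods agree.

yes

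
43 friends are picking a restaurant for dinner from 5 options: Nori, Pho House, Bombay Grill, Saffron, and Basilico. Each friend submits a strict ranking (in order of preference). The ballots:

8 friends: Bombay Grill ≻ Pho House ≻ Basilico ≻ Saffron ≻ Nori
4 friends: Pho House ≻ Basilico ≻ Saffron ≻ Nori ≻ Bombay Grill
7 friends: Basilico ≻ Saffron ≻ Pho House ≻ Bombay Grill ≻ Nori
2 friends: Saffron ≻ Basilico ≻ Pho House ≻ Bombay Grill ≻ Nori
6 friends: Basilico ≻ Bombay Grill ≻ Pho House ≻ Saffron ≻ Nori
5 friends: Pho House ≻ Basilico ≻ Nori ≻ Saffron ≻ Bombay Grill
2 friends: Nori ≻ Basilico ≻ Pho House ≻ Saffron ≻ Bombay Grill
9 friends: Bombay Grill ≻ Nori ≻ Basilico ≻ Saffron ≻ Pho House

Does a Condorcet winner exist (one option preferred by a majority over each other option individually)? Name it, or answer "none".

Basilico

Basilico vs Nori: 32–11 for Basilico.
Basilico vs Pho House: 26–17 for Basilico.
Basilico vs Bombay Grill: 26–17 for Basilico.
Basilico vs Saffron: 41–2 for Basilico.
Basilico beats every other option head-to-head.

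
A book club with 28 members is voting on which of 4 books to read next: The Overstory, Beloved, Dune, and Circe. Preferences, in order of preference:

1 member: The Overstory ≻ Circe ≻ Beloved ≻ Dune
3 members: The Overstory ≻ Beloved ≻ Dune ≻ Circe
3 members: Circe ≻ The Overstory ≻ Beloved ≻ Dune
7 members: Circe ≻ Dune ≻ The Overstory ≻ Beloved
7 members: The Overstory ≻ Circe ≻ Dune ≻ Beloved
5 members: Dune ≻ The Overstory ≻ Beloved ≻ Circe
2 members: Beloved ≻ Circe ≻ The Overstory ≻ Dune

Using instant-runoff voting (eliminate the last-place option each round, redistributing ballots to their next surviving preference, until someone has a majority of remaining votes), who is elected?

The Overstory

Round 1: The Overstory 11, Beloved 2, Dune 5, Circe 10. Eliminate Beloved.
Round 2: The Overstory 11, Dune 5, Circe 12. Eliminate Dune.
Round 3: The Overstory 16, Circe 12. The Overstory has a majority.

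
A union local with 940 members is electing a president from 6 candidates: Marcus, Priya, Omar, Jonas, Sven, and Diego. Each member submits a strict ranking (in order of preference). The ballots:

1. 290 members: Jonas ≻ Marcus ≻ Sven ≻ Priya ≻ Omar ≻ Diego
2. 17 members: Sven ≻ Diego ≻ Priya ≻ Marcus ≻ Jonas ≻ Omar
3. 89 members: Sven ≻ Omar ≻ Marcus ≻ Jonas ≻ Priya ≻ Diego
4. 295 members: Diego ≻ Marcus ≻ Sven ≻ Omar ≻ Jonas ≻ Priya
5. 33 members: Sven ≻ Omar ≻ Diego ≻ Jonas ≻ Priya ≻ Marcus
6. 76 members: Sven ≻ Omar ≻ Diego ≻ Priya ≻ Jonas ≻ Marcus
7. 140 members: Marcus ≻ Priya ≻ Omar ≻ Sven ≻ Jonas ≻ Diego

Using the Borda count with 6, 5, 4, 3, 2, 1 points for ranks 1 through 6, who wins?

Marcus

Marcus: 290·5 + 17·3 + 89·4 + 295·5 + 33·1 + 76·1 + 140·6 = 4281
Priya: 290·3 + 17·4 + 89·2 + 295·1 + 33·2 + 76·3 + 140·5 = 2405
Omar: 290·2 + 17·1 + 89·5 + 295·3 + 33·5 + 76·5 + 140·4 = 3032
Jonas: 290·6 + 17·2 + 89·3 + 295·2 + 33·3 + 76·2 + 140·2 = 3162
Sven: 290·4 + 17·6 + 89·6 + 295·4 + 33·6 + 76·6 + 140·3 = 4050
Diego: 290·1 + 17·5 + 89·1 + 295·6 + 33·4 + 76·4 + 140·1 = 2810
Marcus has the highest Borda score (4281).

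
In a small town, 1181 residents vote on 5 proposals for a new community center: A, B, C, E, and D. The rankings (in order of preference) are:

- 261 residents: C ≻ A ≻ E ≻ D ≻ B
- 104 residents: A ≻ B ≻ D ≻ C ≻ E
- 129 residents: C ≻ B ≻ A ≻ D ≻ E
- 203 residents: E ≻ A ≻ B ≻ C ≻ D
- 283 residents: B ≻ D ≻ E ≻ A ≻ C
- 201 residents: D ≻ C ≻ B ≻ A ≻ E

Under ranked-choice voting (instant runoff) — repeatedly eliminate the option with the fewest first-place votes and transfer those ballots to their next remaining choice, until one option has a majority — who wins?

Round 1: A 104, B 283, C 390, E 203, D 201. Eliminate A.
Round 2: B 387, C 390, E 203, D 201. Eliminate D.
Round 3: B 387, C 591, E 203. C has a majority.

C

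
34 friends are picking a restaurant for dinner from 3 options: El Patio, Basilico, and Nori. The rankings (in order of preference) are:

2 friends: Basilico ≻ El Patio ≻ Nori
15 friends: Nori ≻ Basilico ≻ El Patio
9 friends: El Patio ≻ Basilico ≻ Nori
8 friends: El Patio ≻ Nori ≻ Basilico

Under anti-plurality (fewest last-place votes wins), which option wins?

Last-place votes: El Patio 15, Basilico 8, Nori 11.
Basilico is ranked last by the fewest voters, so Basilico wins.

Basilico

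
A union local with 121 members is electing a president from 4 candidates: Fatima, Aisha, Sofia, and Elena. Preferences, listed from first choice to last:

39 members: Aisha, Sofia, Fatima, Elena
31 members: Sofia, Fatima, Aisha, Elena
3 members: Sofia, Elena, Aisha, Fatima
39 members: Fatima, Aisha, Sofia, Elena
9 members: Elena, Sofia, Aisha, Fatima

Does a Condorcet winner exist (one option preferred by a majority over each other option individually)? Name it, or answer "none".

none

Checking pairwise contests:
Sofia beats Fatima 82–39.
Fatima beats Aisha 70–51.
Aisha beats Sofia 78–43.
Fatima beats Elena 109–12.
Every option loses at least one head-to-head, so there is no Condorcet winner.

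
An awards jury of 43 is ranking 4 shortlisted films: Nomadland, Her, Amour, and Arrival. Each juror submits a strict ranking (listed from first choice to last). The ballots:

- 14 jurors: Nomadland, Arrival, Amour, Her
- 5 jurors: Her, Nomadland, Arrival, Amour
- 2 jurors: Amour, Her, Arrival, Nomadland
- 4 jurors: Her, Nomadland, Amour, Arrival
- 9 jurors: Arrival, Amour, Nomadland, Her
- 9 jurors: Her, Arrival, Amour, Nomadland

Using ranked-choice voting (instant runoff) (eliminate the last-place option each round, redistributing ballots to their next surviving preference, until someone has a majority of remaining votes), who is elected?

Round 1: Nomadland 14, Her 18, Amour 2, Arrival 9. Eliminate Amour.
Round 2: Nomadland 14, Her 20, Arrival 9. Eliminate Arrival.
Round 3: Nomadland 23, Her 20. Nomadland has a majority.

Nomadland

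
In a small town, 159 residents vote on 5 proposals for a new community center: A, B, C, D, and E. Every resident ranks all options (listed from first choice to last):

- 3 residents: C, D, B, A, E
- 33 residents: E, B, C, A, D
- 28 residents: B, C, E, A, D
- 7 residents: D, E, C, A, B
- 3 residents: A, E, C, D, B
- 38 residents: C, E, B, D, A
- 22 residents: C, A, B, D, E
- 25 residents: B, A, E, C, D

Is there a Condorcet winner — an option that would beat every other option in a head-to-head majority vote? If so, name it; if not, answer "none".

Checking pairwise contests:
B beats A 127–32.
E beats B 81–78.
B beats C 86–73.
A beats D 111–48.
C beats E 91–68.
Every option loses at least one head-to-head, so there is no Condorcet winner.

none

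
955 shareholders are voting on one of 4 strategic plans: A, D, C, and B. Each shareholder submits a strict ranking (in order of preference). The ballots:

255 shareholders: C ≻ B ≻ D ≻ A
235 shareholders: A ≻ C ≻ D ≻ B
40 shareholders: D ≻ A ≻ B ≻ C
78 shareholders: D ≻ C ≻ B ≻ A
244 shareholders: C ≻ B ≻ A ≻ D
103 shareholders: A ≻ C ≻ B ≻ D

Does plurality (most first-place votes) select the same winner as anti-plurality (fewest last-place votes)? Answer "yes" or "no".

Plurality — first-place votes: A 338, D 118, C 499, B 0. Winner: C.
Anti-plurality — last-place votes: A 333, D 347, C 40, B 235. Winner: C.
The two methods agree.

yes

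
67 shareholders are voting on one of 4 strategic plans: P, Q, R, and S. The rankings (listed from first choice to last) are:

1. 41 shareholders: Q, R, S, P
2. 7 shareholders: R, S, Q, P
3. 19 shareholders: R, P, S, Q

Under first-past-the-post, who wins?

Q

First-place votes: P 0, Q 41, R 26, S 0.
Q has the most first-place votes.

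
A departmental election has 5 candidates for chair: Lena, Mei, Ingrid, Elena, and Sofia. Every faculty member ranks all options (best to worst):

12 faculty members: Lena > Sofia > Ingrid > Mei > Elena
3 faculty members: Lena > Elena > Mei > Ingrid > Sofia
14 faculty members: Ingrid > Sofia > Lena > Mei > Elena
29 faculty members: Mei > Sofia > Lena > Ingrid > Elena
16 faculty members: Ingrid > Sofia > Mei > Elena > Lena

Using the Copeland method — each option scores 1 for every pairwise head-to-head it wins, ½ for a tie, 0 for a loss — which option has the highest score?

Sofia

Lena: beats Ingrid and Elena; loses to Mei and Sofia → score 2.
Mei: beats Lena and Elena; loses to Ingrid and Sofia → score 2.
Ingrid: beats Mei and Elena; loses to Lena and Sofia → score 2.
Elena: loses to Lena, Mei, Ingrid, and Sofia → score 0.
Sofia: beats Lena, Mei, Ingrid, and Elena → score 4.
Sofia has the best pairwise record.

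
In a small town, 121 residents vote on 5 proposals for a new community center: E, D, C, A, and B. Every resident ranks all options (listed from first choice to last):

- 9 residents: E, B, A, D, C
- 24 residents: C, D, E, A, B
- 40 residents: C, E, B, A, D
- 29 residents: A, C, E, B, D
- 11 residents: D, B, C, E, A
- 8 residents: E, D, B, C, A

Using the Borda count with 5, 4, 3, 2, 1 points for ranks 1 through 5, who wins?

C

E: 9·5 + 24·3 + 40·4 + 29·3 + 11·2 + 8·5 = 426
D: 9·2 + 24·4 + 40·1 + 29·1 + 11·5 + 8·4 = 270
C: 9·1 + 24·5 + 40·5 + 29·4 + 11·3 + 8·2 = 494
A: 9·3 + 24·2 + 40·2 + 29·5 + 11·1 + 8·1 = 319
B: 9·4 + 24·1 + 40·3 + 29·2 + 11·4 + 8·3 = 306
C has the highest Borda score (494).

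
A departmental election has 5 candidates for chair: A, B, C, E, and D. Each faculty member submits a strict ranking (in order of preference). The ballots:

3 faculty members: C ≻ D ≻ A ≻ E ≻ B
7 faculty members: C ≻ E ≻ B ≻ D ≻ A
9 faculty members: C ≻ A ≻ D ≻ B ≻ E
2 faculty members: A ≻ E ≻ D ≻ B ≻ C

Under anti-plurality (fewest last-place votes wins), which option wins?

Last-place votes: A 7, B 3, C 2, E 9, D 0.
D is ranked last by the fewest voters, so D wins.

D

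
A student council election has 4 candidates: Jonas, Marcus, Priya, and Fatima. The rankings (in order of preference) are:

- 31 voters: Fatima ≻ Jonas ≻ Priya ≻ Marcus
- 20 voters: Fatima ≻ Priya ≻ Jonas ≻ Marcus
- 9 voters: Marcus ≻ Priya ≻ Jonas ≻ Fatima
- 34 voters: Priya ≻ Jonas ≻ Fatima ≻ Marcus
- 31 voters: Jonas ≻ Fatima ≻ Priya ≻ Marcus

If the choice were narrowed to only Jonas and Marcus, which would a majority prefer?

Voters preferring Jonas to Marcus: 116; preferring Marcus to Jonas: 9.
Jonas wins the head-to-head.

Jonas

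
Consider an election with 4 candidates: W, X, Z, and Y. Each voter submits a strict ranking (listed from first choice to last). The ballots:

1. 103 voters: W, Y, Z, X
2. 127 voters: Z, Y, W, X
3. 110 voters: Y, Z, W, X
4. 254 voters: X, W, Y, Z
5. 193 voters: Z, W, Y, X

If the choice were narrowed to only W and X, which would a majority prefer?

W

Voters preferring W to X: 533; preferring X to W: 254.
W wins the head-to-head.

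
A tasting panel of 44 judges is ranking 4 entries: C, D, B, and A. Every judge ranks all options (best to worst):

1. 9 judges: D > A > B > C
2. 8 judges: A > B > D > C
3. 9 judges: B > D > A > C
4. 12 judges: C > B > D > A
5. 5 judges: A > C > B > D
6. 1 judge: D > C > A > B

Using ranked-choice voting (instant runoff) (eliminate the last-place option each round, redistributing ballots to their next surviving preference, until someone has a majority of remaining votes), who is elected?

Round 1: C 12, D 10, B 9, A 13. Eliminate B.
Round 2: C 12, D 19, A 13. Eliminate C.
Round 3: D 31, A 13. D has a majority.

D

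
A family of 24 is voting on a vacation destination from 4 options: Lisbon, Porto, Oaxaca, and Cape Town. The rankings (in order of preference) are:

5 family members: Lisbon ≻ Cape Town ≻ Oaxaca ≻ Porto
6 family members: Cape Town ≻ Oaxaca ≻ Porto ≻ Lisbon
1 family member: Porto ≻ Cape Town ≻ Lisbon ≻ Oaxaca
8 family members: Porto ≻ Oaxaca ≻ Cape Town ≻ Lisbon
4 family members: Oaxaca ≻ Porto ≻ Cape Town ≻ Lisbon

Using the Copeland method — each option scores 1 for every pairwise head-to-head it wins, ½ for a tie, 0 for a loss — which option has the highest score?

Oaxaca

Lisbon: loses to Porto, Oaxaca, and Cape Town → score 0.
Porto: beats Lisbon and Cape Town; loses to Oaxaca → score 2.
Oaxaca: beats Lisbon and Porto; ties Cape Town → score 2.5.
Cape Town: beats Lisbon; ties Oaxaca; loses to Porto → score 1.5.
Oaxaca has the best pairwise record.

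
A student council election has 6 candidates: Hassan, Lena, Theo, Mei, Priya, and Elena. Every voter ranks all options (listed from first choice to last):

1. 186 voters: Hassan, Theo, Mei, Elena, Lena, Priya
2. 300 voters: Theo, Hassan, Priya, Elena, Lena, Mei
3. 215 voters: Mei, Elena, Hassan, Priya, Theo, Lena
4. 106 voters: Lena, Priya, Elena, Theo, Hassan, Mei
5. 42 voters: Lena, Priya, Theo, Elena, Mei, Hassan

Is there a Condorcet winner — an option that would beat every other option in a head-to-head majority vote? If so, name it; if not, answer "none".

Theo

Theo vs Hassan: 448–401 for Theo.
Theo vs Lena: 701–148 for Theo.
Theo vs Mei: 634–215 for Theo.
Theo vs Priya: 486–363 for Theo.
Theo vs Elena: 528–321 for Theo.
Theo beats every other option head-to-head.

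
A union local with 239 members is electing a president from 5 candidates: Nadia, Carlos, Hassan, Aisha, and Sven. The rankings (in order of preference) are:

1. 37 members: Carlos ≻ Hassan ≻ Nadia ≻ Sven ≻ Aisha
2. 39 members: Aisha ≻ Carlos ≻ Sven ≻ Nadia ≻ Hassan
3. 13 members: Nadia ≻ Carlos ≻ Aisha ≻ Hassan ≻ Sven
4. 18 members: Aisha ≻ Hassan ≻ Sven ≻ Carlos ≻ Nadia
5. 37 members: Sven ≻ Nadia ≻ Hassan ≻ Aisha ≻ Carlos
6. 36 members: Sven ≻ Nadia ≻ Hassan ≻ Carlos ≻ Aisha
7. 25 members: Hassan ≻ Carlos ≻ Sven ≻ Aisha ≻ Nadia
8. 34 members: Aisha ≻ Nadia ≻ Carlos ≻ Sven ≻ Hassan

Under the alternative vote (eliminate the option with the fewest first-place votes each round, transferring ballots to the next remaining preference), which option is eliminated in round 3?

Round 1: Nadia 13, Carlos 37, Hassan 25, Aisha 91, Sven 73. Eliminate Nadia.
Round 2: Carlos 50, Hassan 25, Aisha 91, Sven 73. Eliminate Hassan.
Round 3: Carlos 75, Aisha 91, Sven 73. Eliminate Sven.

Sven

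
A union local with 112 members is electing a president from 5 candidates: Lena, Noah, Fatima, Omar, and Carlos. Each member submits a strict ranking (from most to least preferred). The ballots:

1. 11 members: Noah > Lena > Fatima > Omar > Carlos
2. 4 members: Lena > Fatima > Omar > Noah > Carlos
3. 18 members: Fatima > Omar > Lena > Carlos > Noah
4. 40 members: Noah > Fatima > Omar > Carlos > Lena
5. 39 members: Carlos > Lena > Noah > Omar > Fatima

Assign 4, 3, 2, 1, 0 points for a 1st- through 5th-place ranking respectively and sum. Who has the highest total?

Lena: 11·3 + 4·4 + 18·2 + 40·0 + 39·3 = 202
Noah: 11·4 + 4·1 + 18·0 + 40·4 + 39·2 = 286
Fatima: 11·2 + 4·3 + 18·4 + 40·3 + 39·0 = 226
Omar: 11·1 + 4·2 + 18·3 + 40·2 + 39·1 = 192
Carlos: 11·0 + 4·0 + 18·1 + 40·1 + 39·4 = 214
Noah has the highest Borda score (286).

Noah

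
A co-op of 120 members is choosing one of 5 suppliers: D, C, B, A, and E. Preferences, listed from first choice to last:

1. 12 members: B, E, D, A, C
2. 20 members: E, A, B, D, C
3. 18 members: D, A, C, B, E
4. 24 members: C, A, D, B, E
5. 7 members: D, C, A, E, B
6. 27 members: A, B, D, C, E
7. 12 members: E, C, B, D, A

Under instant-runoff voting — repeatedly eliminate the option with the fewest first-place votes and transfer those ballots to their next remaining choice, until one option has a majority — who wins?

A

Round 1: D 25, C 24, B 12, A 27, E 32. Eliminate B.
Round 2: D 25, C 24, A 27, E 44. Eliminate C.
Round 3: D 25, A 51, E 44. Eliminate D.
Round 4: A 76, E 44. A has a majority.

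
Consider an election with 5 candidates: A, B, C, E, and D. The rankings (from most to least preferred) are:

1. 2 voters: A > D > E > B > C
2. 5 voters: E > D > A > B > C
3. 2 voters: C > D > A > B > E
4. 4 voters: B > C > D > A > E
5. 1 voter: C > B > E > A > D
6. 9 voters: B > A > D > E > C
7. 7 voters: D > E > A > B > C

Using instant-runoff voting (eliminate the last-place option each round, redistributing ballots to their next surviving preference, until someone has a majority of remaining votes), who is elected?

Round 1: A 2, B 13, C 3, E 5, D 7. Eliminate A.
Round 2: B 13, C 3, E 5, D 9. Eliminate C.
Round 3: B 14, E 5, D 11. Eliminate E.
Round 4: B 14, D 16. D has a majority.

D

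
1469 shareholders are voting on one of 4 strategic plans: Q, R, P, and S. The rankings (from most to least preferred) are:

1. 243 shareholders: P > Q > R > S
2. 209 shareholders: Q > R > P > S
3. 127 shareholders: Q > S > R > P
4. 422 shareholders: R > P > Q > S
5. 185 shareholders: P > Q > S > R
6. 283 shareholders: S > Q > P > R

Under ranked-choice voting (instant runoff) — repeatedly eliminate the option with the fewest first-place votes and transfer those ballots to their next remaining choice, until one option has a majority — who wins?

P

Round 1: Q 336, R 422, P 428, S 283. Eliminate S.
Round 2: Q 619, R 422, P 428. Eliminate R.
Round 3: Q 619, P 850. P has a majority.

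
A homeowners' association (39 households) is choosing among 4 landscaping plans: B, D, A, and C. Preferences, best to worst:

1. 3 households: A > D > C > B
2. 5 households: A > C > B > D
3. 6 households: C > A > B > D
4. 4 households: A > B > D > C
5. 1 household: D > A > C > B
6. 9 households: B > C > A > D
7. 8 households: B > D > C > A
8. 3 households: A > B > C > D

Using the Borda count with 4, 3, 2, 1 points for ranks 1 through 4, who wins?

B: 3·1 + 5·2 + 6·2 + 4·3 + 1·1 + 9·4 + 8·4 + 3·3 = 115
D: 3·3 + 5·1 + 6·1 + 4·2 + 1·4 + 9·1 + 8·3 + 3·1 = 68
A: 3·4 + 5·4 + 6·3 + 4·4 + 1·3 + 9·2 + 8·1 + 3·4 = 107
C: 3·2 + 5·3 + 6·4 + 4·1 + 1·2 + 9·3 + 8·2 + 3·2 = 100
B has the highest Borda score (115).

B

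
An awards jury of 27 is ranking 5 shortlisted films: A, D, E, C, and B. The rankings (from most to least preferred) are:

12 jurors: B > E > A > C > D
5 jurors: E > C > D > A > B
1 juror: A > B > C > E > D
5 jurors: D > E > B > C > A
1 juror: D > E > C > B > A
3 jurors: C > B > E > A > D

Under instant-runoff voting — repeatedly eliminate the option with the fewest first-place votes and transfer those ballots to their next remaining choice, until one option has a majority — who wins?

Round 1: A 1, D 6, E 5, C 3, B 12. Eliminate A.
Round 2: D 6, E 5, C 3, B 13. Eliminate C.
Round 3: D 6, E 5, B 16. B has a majority.

B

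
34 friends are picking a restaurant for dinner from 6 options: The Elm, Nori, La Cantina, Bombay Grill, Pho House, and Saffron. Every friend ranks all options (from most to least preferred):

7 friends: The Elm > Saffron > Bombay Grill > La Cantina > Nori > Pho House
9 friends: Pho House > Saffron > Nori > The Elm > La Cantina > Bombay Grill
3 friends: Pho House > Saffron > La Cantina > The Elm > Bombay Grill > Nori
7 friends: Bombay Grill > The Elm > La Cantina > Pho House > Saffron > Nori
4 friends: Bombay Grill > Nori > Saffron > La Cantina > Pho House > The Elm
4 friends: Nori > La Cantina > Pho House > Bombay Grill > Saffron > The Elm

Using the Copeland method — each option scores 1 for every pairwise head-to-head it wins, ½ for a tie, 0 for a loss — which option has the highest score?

Saffron

The Elm: beats La Cantina and Bombay Grill; ties Nori; loses to Pho House and Saffron → score 2.5.
Nori: ties The Elm and La Cantina; loses to Bombay Grill, Pho House, and Saffron → score 1.
La Cantina: beats Pho House; ties Nori; loses to The Elm, Bombay Grill, and Saffron → score 1.5.
Bombay Grill: beats Nori, La Cantina, and Pho House; loses to The Elm and Saffron → score 3.
Pho House: beats The Elm, Nori, and Saffron; loses to La Cantina and Bombay Grill → score 3.
Saffron: beats The Elm, Nori, La Cantina, and Bombay Grill; loses to Pho House → score 4.
Saffron has the best pairwise record.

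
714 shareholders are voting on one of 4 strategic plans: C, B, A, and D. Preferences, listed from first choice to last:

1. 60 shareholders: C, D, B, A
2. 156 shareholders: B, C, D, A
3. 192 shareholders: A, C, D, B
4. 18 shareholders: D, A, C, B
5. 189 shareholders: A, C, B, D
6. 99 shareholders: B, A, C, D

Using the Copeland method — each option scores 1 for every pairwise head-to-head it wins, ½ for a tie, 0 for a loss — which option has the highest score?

C: beats B and D; loses to A → score 2.
B: beats D; loses to C and A → score 1.
A: beats C, B, and D → score 3.
D: loses to C, B, and A → score 0.
A has the best pairwise record.

A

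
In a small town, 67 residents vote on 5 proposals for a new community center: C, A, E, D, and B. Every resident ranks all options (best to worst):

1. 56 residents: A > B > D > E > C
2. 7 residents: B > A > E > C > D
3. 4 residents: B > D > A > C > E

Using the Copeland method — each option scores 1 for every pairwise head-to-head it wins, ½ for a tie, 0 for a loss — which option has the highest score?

A

C: loses to A, E, D, and B → score 0.
A: beats C, E, D, and B → score 4.
E: beats C; loses to A, D, and B → score 1.
D: beats C and E; loses to A and B → score 2.
B: beats C, E, and D; loses to A → score 3.
A has the best pairwise record.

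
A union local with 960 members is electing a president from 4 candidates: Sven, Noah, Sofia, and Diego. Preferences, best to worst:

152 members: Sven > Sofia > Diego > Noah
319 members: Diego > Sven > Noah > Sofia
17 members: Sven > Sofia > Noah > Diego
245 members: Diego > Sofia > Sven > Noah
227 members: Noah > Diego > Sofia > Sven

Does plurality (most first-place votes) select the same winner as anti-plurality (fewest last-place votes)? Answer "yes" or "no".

Plurality — first-place votes: Sven 169, Noah 227, Sofia 0, Diego 564. Winner: Diego.
Anti-plurality — last-place votes: Sven 227, Noah 397, Sofia 319, Diego 17. Winner: Diego.
The two methods agree.

yes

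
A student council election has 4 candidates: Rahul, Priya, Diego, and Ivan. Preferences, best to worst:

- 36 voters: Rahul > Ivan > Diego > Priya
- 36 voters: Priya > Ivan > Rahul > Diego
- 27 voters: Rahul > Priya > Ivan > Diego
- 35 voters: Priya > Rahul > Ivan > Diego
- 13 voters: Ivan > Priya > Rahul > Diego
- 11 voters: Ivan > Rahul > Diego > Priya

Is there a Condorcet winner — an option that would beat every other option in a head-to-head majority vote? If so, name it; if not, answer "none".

Priya

Priya vs Rahul: 84–74 for Priya.
Priya vs Diego: 111–47 for Priya.
Priya vs Ivan: 98–60 for Priya.
Priya beats every other option head-to-head.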